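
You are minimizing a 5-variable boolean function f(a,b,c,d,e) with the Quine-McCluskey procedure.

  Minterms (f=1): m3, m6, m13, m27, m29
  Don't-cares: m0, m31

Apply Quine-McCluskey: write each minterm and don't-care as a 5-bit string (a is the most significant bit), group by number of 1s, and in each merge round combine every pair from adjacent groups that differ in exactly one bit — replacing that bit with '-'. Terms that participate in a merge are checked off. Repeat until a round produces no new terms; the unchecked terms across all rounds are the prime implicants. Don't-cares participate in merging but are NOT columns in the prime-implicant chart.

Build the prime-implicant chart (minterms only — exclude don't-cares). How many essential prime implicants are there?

size-2^0 implicants → 00000  00011  00110  01101(✓)  11011(✓)  11101(✓)  11111(✓)
size-2^1 implicants → -1101  11-11  111-1
Unchecked terms (primes): -1101, 00000, 00011, 00110, 11-11, 111-1
Minterm coverage:
  m3 ⊆ 00011 [E]
  m6 ⊆ 00110 [E]
  m13 ⊆ -1101 [E]
  m27 ⊆ 11-11 [E]
  m29 ⊆ -1101,111-1
E = {-1101, 00011, 00110, 11-11}

4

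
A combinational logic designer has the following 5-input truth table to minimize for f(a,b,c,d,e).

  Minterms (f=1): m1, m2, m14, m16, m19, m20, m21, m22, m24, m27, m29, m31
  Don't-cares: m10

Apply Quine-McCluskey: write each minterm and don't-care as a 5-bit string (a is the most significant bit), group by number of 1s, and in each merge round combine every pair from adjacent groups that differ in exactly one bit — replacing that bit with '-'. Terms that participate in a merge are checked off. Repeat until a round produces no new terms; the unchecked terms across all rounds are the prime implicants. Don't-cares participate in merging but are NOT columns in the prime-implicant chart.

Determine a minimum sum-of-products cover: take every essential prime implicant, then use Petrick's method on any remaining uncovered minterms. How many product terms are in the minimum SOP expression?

8

size-2^0 implicants → 00001  00010(✓)  01010(✓)  01110(✓)  10000(✓)  10011(✓)  10100(✓)  10101(✓)  10110(✓)  11000(✓)  11011(✓)  11101(✓)  11111(✓)
size-2^1 implicants → 0-010  01-10  1-000  1-011  1-101  10-00  101-0  1010-  11-11  111-1
Unchecked terms (primes): 0-010, 00001, 01-10, 1-000, 1-011, 1-101, 10-00, 101-0, 1010-, 11-11, 111-1
Minterm coverage:
  m1 ⊆ 00001 [E]
  m2 ⊆ 0-010 [E]
  m14 ⊆ 01-10 [E]
  m16 ⊆ 1-000,10-00
  m19 ⊆ 1-011 [E]
  m20 ⊆ 10-00,101-0,1010-
  m21 ⊆ 1-101,1010-
  m22 ⊆ 101-0 [E]
  m24 ⊆ 1-000 [E]
  m27 ⊆ 1-011,11-11
  m29 ⊆ 1-101,111-1
  m31 ⊆ 11-11,111-1
E = {0-010, 00001, 01-10, 1-000, 1-011, 101-0}
Petrick residual → 1-101, 11-11
Cover = a'c'de' + a'b'c'd'e + a'bde' + ac'd'e' + ac'de + acd'e + ab'ce' + abde  |cover|=8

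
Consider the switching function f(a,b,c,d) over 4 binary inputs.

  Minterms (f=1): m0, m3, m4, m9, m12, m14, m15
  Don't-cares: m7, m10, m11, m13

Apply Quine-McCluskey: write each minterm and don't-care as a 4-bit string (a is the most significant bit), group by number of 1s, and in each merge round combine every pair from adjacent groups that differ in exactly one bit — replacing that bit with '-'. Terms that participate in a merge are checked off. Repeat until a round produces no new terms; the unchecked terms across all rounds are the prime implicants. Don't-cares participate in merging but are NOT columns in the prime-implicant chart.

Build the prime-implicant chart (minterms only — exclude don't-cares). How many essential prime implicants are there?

3

size-2^0 implicants → 0000(✓)  0011(✓)  0100(✓)  0111(✓)  1001(✓)  1010(✓)  1011(✓)  1100(✓)  1101(✓)  1110(✓)  1111(✓)
size-2^1 implicants → -011(✓)  -100  -111(✓)  0-00  0-11(✓)  1-01(✓)  1-10(✓)  1-11(✓)  10-1(✓)  101-(✓)  11-0(✓)  11-1(✓)  110-(✓)  111-(✓)
size-2^2 implicants → --11  1--1  1-1-  11--
Unchecked terms (primes): --11, -100, 0-00, 1--1, 1-1-, 11--
Minterm coverage:
  m0 ⊆ 0-00 [E]
  m3 ⊆ --11 [E]
  m4 ⊆ -100,0-00
  m9 ⊆ 1--1 [E]
  m12 ⊆ -100,11--
  m14 ⊆ 1-1-,11--
  m15 ⊆ --11,1--1,1-1-,11--
E = {--11, 0-00, 1--1}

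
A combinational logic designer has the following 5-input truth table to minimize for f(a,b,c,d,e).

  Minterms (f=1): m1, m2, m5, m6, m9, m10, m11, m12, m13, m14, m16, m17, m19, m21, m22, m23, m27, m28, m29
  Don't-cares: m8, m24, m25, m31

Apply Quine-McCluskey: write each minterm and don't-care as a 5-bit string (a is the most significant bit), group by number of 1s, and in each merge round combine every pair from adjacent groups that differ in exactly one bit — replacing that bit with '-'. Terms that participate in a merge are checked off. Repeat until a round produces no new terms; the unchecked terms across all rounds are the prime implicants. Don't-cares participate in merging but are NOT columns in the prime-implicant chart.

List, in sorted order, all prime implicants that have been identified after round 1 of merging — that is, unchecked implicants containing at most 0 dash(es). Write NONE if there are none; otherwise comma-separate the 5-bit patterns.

[col 0] 00001*, 00010*, 00101*, 00110*, 01000*, 01001*, 01010*, 01011*, 01100*, 01101*, 01110*, 10000*, 10001*, 10011*, 10101*, 10110*, 10111*, 11000*, 11001*, 11011*, 11100*, 11101*, 11111*
[col 1] -0001*, -0101*, -0110, -1000*, -1001*, -1011*, -1100*, -1101*, 0-001*, 0-010*, 0-101*, 0-110*, 00-01*, 00-10*, 01-00*, 01-01*, 01-10*, 010-0*, 010-1*, 0100-*, 0101-*, 011-0*, 0110-*, 1-000*, 1-001*, 1-011*, 1-101*, 1-111*, 10-01*, 10-11*, 100-1*, 1000-*, 101-1*, 1011-, 11-00*, 11-01*, 11-11*, 110-1*, 1100-*, 111-1*, 1110-*
[col 2] --001*, --101*, -0-01*, -1-00*, -1-01*, -10-1, -100-*, -110-*, 0--01*, 0--10, 01--0, 01-0-*, 010--, 1--01*, 1--11*, 1-0-1*, 1-00-, 1-1-1*, 10--1*, 11--1*, 11-0-*
[col 3] ---01, -1-0-, 1---1
Prime implicants: ---01, -0110, -1-0-, -10-1, 0--10, 01--0, 010--, 1---1, 1-00-, 1011-

NONE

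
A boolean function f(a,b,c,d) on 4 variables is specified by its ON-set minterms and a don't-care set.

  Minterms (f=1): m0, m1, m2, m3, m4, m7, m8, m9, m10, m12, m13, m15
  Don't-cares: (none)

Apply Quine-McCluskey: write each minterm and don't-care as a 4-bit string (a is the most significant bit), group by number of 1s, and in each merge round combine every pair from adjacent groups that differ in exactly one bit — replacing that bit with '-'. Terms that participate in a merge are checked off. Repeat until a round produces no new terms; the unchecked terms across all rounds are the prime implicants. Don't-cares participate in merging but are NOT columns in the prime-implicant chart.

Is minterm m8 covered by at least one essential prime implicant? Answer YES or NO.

YES

[col 0] 0000*, 0001*, 0010*, 0011*, 0100*, 0111*, 1000*, 1001*, 1010*, 1100*, 1101*, 1111*
[col 1] -000*, -001*, -010*, -100*, -111, 0-00*, 0-11, 00-0*, 00-1*, 000-*, 001-*, 1-00*, 1-01*, 10-0*, 100-*, 11-1, 110-*
[col 2] --00, -0-0, -00-, 00--, 1-0-
Prime implicants: --00, -0-0, -00-, -111, 0-11, 00--, 1-0-, 11-1
PI chart (minterm → PIs covering it):
  0 | --00,-0-0,-00-,00--
  1 | -00-,00--
  2 | -0-0,00--
  3 | 0-11,00--
  4 | --00  (sole → essential)
  7 | -111,0-11
  8 | --00,-0-0,-00-,1-0-
  9 | -00-,1-0-
  10 | -0-0  (sole → essential)
  12 | --00,1-0-
  13 | 1-0-,11-1
  15 | -111,11-1
Essential prime implicants: --00, -0-0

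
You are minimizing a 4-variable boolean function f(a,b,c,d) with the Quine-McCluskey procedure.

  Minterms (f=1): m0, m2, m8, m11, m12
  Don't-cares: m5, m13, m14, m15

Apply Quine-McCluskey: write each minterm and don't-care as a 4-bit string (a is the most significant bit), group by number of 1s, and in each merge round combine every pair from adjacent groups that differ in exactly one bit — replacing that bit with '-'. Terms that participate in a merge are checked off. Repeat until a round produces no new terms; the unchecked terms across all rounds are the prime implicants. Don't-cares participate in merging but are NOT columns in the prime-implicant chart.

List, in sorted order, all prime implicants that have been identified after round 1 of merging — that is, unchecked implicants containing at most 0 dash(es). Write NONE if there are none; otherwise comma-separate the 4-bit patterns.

size-2^0 implicants → 0000(✓)  0010(✓)  0101(✓)  1000(✓)  1011(✓)  1100(✓)  1101(✓)  1110(✓)  1111(✓)
size-2^1 implicants → -000  -101  00-0  1-00  1-11  11-0(✓)  11-1(✓)  110-(✓)  111-(✓)
size-2^2 implicants → 11--
Unchecked terms (primes): -000, -101, 00-0, 1-00, 1-11, 11--

NONE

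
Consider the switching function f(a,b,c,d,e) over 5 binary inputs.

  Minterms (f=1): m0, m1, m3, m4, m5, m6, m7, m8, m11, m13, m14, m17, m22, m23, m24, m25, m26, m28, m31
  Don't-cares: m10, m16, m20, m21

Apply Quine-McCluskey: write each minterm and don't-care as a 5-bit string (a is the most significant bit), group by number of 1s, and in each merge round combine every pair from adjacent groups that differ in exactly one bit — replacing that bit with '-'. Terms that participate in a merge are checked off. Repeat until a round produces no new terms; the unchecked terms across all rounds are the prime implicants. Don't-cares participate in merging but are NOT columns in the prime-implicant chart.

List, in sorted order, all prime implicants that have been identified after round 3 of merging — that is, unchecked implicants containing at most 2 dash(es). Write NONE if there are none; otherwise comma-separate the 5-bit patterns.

Round 0: 00000✓ 00001✓ 00011✓ 00100✓ 00101✓ 00110✓ 00111✓ 01000✓ 01010✓ 01011✓ 01101✓ 01110✓ 10000✓ 10001✓ 10100✓ 10101✓ 10110✓ 10111✓ 11000✓ 11001✓ 11010✓ 11100✓ 11111✓
Round 1: -0000✓ -0001✓ -0100✓ -0101✓ -0110✓ -0111✓ -1000✓ -1010✓ 0-000✓ 0-011 0-101 0-110 00-00✓ 00-01✓ 00-11✓ 000-1✓ 0000-✓ 001-0✓ 001-1✓ 0010-✓ 0011-✓ 01-10 010-0✓ 0101- 1-000✓ 1-001✓ 1-100✓ 1-111 10-00✓ 10-01✓ 1000-✓ 101-0✓ 101-1✓ 1010-✓ 1011-✓ 11-00✓ 110-0✓ 1100-✓
Round 2: --000 -0-00✓ -0-01✓ -000-✓ -01-0✓ -01-1✓ -010-✓ -011-✓ -10-0 00--1 00-0-✓ 001--✓ 1--00 1-00- 10-0-✓ 101--✓
Round 3: -0-0- -01--
PIs = {--000, -0-0-, -01--, -10-0, 0-011, 0-101, 0-110, 00--1, 01-10, 0101-, 1--00, 1-00-, 1-111}

--000, -10-0, 0-011, 0-101, 0-110, 00--1, 01-10, 0101-, 1--00, 1-00-, 1-111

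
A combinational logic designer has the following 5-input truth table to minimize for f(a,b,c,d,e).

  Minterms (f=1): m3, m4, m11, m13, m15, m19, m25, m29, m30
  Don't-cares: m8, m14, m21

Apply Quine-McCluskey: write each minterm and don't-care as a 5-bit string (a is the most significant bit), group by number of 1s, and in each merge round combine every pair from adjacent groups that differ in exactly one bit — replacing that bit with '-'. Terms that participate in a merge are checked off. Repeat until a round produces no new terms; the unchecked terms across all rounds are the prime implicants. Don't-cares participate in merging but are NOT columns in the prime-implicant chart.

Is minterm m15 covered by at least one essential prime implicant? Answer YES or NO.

[col 0] 00011*, 00100, 01000, 01011*, 01101*, 01110*, 01111*, 10011*, 10101*, 11001*, 11101*, 11110*
[col 1] -0011, -1101, -1110, 0-011, 01-11, 011-1, 0111-, 1-101, 11-01
Prime implicants: -0011, -1101, -1110, 0-011, 00100, 01-11, 01000, 011-1, 0111-, 1-101, 11-01
PI chart (minterm → PIs covering it):
  3 | -0011,0-011
  4 | 00100  (sole → essential)
  11 | 0-011,01-11
  13 | -1101,011-1
  15 | 01-11,011-1,0111-
  19 | -0011  (sole → essential)
  25 | 11-01  (sole → essential)
  29 | -1101,1-101,11-01
  30 | -1110  (sole → essential)
Essential prime implicants: -0011, -1110, 00100, 11-01

NO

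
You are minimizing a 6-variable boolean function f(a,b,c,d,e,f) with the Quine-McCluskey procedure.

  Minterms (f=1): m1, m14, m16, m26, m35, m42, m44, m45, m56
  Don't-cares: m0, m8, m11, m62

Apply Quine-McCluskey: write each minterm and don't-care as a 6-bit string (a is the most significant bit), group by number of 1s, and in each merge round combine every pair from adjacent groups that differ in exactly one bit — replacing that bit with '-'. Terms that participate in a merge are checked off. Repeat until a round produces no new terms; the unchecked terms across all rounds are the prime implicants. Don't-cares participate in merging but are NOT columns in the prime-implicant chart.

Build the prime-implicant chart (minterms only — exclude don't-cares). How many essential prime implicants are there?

[col 0] 000000*, 000001*, 001000*, 001011, 001110, 010000*, 011010, 100011, 101010, 101100*, 101101*, 111000, 111110
[col 1] 0-0000, 00-000, 00000-, 10110-
Prime implicants: 0-0000, 00-000, 00000-, 001011, 001110, 011010, 100011, 101010, 10110-, 111000, 111110
PI chart (minterm → PIs covering it):
  1 | 00000-  (sole → essential)
  14 | 001110  (sole → essential)
  16 | 0-0000  (sole → essential)
  26 | 011010  (sole → essential)
  35 | 100011  (sole → essential)
  42 | 101010  (sole → essential)
  44 | 10110-  (sole → essential)
  45 | 10110-  (sole → essential)
  56 | 111000  (sole → essential)
Essential prime implicants: 0-0000, 00000-, 001110, 011010, 100011, 101010, 10110-, 111000

8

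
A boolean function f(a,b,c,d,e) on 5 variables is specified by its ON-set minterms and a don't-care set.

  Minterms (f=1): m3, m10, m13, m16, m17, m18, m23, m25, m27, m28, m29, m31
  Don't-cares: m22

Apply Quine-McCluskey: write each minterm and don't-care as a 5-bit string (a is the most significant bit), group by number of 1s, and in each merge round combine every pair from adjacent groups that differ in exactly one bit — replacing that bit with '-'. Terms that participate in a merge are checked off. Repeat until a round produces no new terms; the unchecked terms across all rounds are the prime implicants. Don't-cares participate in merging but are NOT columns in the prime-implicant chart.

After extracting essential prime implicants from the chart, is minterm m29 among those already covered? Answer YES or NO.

[col 0] 00011, 01010, 01101*, 10000*, 10001*, 10010*, 10110*, 10111*, 11001*, 11011*, 11100*, 11101*, 11111*
[col 1] -1101, 1-001, 1-111, 10-10, 100-0, 1000-, 1011-, 11-01*, 11-11*, 110-1*, 111-1*, 1110-
[col 2] 11--1
Prime implicants: -1101, 00011, 01010, 1-001, 1-111, 10-10, 100-0, 1000-, 1011-, 11--1, 1110-
PI chart (minterm → PIs covering it):
  3 | 00011  (sole → essential)
  10 | 01010  (sole → essential)
  13 | -1101  (sole → essential)
  16 | 100-0,1000-
  17 | 1-001,1000-
  18 | 10-10,100-0
  23 | 1-111,1011-
  25 | 1-001,11--1
  27 | 11--1  (sole → essential)
  28 | 1110-  (sole → essential)
  29 | -1101,11--1,1110-
  31 | 1-111,11--1
Essential prime implicants: -1101, 00011, 01010, 11--1, 1110-

YES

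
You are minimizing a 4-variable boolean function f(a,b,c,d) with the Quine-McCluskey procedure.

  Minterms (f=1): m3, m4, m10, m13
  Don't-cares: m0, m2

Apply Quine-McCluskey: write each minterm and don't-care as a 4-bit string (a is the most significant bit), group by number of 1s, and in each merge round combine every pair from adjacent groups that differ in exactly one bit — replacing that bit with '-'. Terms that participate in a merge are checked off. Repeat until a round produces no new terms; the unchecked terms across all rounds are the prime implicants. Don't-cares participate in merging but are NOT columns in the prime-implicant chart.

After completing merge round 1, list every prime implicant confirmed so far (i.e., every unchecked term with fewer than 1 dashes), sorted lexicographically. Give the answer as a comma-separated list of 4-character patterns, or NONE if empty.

size-2^0 implicants → 0000(✓)  0010(✓)  0011(✓)  0100(✓)  1010(✓)  1101
size-2^1 implicants → -010  0-00  00-0  001-
Unchecked terms (primes): -010, 0-00, 00-0, 001-, 1101

1101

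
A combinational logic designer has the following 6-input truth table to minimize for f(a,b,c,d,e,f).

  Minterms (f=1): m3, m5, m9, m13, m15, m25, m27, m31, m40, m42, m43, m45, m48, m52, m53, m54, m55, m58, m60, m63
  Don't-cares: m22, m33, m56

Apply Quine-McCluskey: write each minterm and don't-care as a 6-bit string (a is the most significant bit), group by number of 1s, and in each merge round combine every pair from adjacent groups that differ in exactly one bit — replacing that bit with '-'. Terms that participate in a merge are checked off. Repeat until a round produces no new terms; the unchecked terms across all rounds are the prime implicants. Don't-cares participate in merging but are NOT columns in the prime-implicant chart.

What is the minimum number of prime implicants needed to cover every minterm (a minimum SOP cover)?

Round 0: 000011 000101✓ 001001✓ 001101✓ 001111✓ 010110✓ 011001✓ 011011✓ 011111✓ 100001 101000✓ 101010✓ 101011✓ 101101✓ 110000✓ 110100✓ 110101✓ 110110✓ 110111✓ 111000✓ 111010✓ 111100✓ 111111✓
Round 1: -01101 -10110 -11111 0-1001 0-1111 00-101 001-01 0011-1 011-11 0110-1 1-1000✓ 1-1010✓ 1010-0✓ 10101- 11-000✓ 11-100✓ 11-111 110-00✓ 1101-0✓ 1101-1✓ 11010-✓ 11011-✓ 111-00✓ 1110-0✓
Round 2: 1-10-0 11--00 1101--
PIs = {-01101, -10110, -11111, 0-1001, 0-1111, 00-101, 000011, 001-01, 0011-1, 011-11, 0110-1, 1-10-0, 100001, 10101-, 11--00, 11-111, 1101--}
Coverage chart:
  m3: 000011 ←essential
  m5: 00-101 ←essential
  m9: 0-1001,001-01
  m13: -01101,00-101,001-01,0011-1
  m15: 0-1111,0011-1
  m25: 0-1001,0110-1
  m27: 011-11,0110-1
  m31: -11111,0-1111,011-11
  m40: 1-10-0 ←essential
  m42: 1-10-0,10101-
  m43: 10101- ←essential
  m45: -01101 ←essential
  m48: 11--00 ←essential
  m52: 11--00,1101--
  m53: 1101-- ←essential
  m54: -10110,1101--
  m55: 11-111,1101--
  m58: 1-10-0 ←essential
  m60: 11--00 ←essential
  m63: -11111,11-111
Essential: -01101, 00-101, 000011, 1-10-0, 10101-, 11--00, 1101--
Petrick residual → -11111, 0-1001, 0-1111, 011-11
Min cover (11 terms): b'cde'f + bcdef + a'cd'e'f + a'cdef + a'b'de'f + a'b'c'd'ef + a'bcef + acd'f' + ab'cd'e + abe'f' + abc'd

11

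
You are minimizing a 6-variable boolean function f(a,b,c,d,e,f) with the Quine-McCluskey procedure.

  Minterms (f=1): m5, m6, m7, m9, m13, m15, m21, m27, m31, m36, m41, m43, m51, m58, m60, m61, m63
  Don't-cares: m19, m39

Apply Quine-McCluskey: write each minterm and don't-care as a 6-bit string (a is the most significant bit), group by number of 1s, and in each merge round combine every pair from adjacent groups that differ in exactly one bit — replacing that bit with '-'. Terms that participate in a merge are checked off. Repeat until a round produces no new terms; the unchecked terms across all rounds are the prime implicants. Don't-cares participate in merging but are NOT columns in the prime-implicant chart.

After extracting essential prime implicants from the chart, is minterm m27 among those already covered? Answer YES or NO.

size-2^0 implicants → 000101(✓)  000110(✓)  000111(✓)  001001(✓)  001101(✓)  001111(✓)  010011(✓)  010101(✓)  011011(✓)  011111(✓)  100100  100111(✓)  101001(✓)  101011(✓)  110011(✓)  111010  111100(✓)  111101(✓)  111111(✓)
size-2^1 implicants → -00111  -01001  -10011  -11111  0-0101  0-1111  00-101(✓)  00-111(✓)  0001-1(✓)  00011-  001-01  0011-1(✓)  01-011  011-11  1010-1  1111-1  11110-
size-2^2 implicants → 00-1-1
Unchecked terms (primes): -00111, -01001, -10011, -11111, 0-0101, 0-1111, 00-1-1, 00011-, 001-01, 01-011, 011-11, 100100, 1010-1, 111010, 1111-1, 11110-
Minterm coverage:
  m5 ⊆ 0-0101,00-1-1
  m6 ⊆ 00011- [E]
  m7 ⊆ -00111,00-1-1,00011-
  m9 ⊆ -01001,001-01
  m13 ⊆ 00-1-1,001-01
  m15 ⊆ 0-1111,00-1-1
  m21 ⊆ 0-0101 [E]
  m27 ⊆ 01-011,011-11
  m31 ⊆ -11111,0-1111,011-11
  m36 ⊆ 100100 [E]
  m41 ⊆ -01001,1010-1
  m43 ⊆ 1010-1 [E]
  m51 ⊆ -10011 [E]
  m58 ⊆ 111010 [E]
  m60 ⊆ 11110- [E]
  m61 ⊆ 1111-1,11110-
  m63 ⊆ -11111,1111-1
E = {-10011, 0-0101, 00011-, 100100, 1010-1, 111010, 11110-}

NO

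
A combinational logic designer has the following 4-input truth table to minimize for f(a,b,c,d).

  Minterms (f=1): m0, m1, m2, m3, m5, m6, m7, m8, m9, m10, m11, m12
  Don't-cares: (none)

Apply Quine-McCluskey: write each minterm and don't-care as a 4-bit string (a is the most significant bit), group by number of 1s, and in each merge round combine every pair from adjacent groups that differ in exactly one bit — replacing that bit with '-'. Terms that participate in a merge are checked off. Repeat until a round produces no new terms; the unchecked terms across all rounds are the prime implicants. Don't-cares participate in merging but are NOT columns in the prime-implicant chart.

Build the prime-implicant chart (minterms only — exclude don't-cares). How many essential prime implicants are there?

[col 0] 0000*, 0001*, 0010*, 0011*, 0101*, 0110*, 0111*, 1000*, 1001*, 1010*, 1011*, 1100*
[col 1] -000*, -001*, -010*, -011*, 0-01*, 0-10*, 0-11*, 00-0*, 00-1*, 000-*, 001-*, 01-1*, 011-*, 1-00, 10-0*, 10-1*, 100-*, 101-*
[col 2] -0-0*, -0-1*, -00-*, -01-*, 0--1, 0-1-, 00--*, 10--*
[col 3] -0--
Prime implicants: -0--, 0--1, 0-1-, 1-00
PI chart (minterm → PIs covering it):
  0 | -0--  (sole → essential)
  1 | -0--,0--1
  2 | -0--,0-1-
  3 | -0--,0--1,0-1-
  5 | 0--1  (sole → essential)
  6 | 0-1-  (sole → essential)
  7 | 0--1,0-1-
  8 | -0--,1-00
  9 | -0--  (sole → essential)
  10 | -0--  (sole → essential)
  11 | -0--  (sole → essential)
  12 | 1-00  (sole → essential)
Essential prime implicants: -0--, 0--1, 0-1-, 1-00

4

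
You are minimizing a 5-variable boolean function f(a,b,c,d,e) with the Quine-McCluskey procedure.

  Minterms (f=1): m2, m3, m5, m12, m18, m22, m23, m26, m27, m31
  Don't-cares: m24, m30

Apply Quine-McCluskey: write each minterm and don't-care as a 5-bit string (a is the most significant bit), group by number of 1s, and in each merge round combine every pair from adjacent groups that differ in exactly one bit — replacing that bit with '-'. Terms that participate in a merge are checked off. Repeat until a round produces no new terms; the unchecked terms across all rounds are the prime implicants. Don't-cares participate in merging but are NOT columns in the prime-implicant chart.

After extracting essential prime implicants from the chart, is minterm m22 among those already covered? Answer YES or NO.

YES

size-2^0 implicants → 00010(✓)  00011(✓)  00101  01100  10010(✓)  10110(✓)  10111(✓)  11000(✓)  11010(✓)  11011(✓)  11110(✓)  11111(✓)
size-2^1 implicants → -0010  0001-  1-010(✓)  1-110(✓)  1-111(✓)  10-10(✓)  1011-(✓)  11-10(✓)  11-11(✓)  110-0  1101-(✓)  1111-(✓)
size-2^2 implicants → 1--10  1-11-  11-1-
Unchecked terms (primes): -0010, 0001-, 00101, 01100, 1--10, 1-11-, 11-1-, 110-0
Minterm coverage:
  m2 ⊆ -0010,0001-
  m3 ⊆ 0001- [E]
  m5 ⊆ 00101 [E]
  m12 ⊆ 01100 [E]
  m18 ⊆ -0010,1--10
  m22 ⊆ 1--10,1-11-
  m23 ⊆ 1-11- [E]
  m26 ⊆ 1--10,11-1-,110-0
  m27 ⊆ 11-1- [E]
  m31 ⊆ 1-11-,11-1-
E = {0001-, 00101, 01100, 1-11-, 11-1-}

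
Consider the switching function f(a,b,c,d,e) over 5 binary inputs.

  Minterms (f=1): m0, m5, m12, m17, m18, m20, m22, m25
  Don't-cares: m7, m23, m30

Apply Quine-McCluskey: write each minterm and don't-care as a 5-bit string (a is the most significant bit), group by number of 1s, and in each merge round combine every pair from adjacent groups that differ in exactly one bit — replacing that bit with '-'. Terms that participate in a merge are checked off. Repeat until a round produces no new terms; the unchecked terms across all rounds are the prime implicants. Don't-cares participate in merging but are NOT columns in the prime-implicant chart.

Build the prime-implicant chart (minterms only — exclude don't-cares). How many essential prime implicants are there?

[col 0] 00000, 00101*, 00111*, 01100, 10001*, 10010*, 10100*, 10110*, 10111*, 11001*, 11110*
[col 1] -0111, 001-1, 1-001, 1-110, 10-10, 101-0, 1011-
Prime implicants: -0111, 00000, 001-1, 01100, 1-001, 1-110, 10-10, 101-0, 1011-
PI chart (minterm → PIs covering it):
  0 | 00000  (sole → essential)
  5 | 001-1  (sole → essential)
  12 | 01100  (sole → essential)
  17 | 1-001  (sole → essential)
  18 | 10-10  (sole → essential)
  20 | 101-0  (sole → essential)
  22 | 1-110,10-10,101-0,1011-
  25 | 1-001  (sole → essential)
Essential prime implicants: 00000, 001-1, 01100, 1-001, 10-10, 101-0

6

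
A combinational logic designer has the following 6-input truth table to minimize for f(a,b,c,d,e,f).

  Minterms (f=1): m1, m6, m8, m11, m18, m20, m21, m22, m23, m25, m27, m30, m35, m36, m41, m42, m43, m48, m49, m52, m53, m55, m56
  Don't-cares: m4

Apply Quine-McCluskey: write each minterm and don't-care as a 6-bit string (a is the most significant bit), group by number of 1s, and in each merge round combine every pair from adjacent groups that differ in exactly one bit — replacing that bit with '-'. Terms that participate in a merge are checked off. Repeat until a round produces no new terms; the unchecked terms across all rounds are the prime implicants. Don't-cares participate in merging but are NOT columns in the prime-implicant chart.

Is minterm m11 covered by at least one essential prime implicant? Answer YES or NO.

Round 0: 000001 000100✓ 000110✓ 001000 001011✓ 010010✓ 010100✓ 010101✓ 010110✓ 010111✓ 011001✓ 011011✓ 011110✓ 100011✓ 100100✓ 101001✓ 101010✓ 101011✓ 110000✓ 110001✓ 110100✓ 110101✓ 110111✓ 111000✓
Round 1: -00100✓ -01011 -10100✓ -10101✓ -10111✓ 0-0100✓ 0-0110✓ 0-1011 0001-0✓ 01-110 010-10 0101-0✓ 0101-1✓ 01010-✓ 01011-✓ 0110-1 1-0100✓ 10-011 1010-1 10101- 11-000 110-00✓ 110-01✓ 11000-✓ 1101-1✓ 11010-✓
Round 2: --0100 -101-1 -1010- 0-01-0 0101-- 110-0-
PIs = {--0100, -01011, -101-1, -1010-, 0-01-0, 0-1011, 000001, 001000, 01-110, 010-10, 0101--, 0110-1, 10-011, 1010-1, 10101-, 11-000, 110-0-}
Coverage chart:
  m1: 000001 ←essential
  m6: 0-01-0 ←essential
  m8: 001000 ←essential
  m11: -01011,0-1011
  m18: 010-10 ←essential
  m20: --0100,-1010-,0-01-0,0101--
  m21: -101-1,-1010-,0101--
  m22: 0-01-0,01-110,010-10,0101--
  m23: -101-1,0101--
  m25: 0110-1 ←essential
  m27: 0-1011,0110-1
  m30: 01-110 ←essential
  m35: 10-011 ←essential
  m36: --0100 ←essential
  m41: 1010-1 ←essential
  m42: 10101- ←essential
  m43: -01011,10-011,1010-1,10101-
  m48: 11-000,110-0-
  m49: 110-0- ←essential
  m52: --0100,-1010-,110-0-
  m53: -101-1,-1010-,110-0-
  m55: -101-1 ←essential
  m56: 11-000 ←essential
Essential: --0100, -101-1, 0-01-0, 000001, 001000, 01-110, 010-10, 0110-1, 10-011, 1010-1, 10101-, 11-000, 110-0-

NO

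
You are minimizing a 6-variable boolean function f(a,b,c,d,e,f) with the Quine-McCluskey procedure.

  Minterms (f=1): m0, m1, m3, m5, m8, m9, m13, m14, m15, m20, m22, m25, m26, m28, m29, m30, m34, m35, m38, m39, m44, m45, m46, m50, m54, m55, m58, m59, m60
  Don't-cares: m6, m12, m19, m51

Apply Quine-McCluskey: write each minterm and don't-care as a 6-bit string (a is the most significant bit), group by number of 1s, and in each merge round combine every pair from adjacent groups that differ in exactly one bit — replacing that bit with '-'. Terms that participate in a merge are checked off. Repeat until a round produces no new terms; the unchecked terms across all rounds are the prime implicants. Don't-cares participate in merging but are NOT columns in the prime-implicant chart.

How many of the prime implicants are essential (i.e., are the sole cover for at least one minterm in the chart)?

Round 0: 000000✓ 000001✓ 000011✓ 000101✓ 000110✓ 001000✓ 001001✓ 001100✓ 001101✓ 001110✓ 001111✓ 010011✓ 010100✓ 010110✓ 011001✓ 011010✓ 011100✓ 011101✓ 011110✓ 100010✓ 100011✓ 100110✓ 100111✓ 101100✓ 101101✓ 101110✓ 110010✓ 110011✓ 110110✓ 110111✓ 111010✓ 111011✓ 111100✓
Round 1: -00011✓ -00110✓ -01100✓ -01101✓ -01110✓ -10011✓ -10110✓ -11010 -11100✓ 0-0011✓ 0-0110✓ 0-1001✓ 0-1100✓ 0-1101✓ 0-1110✓ 00-000✓ 00-001✓ 00-101✓ 00-110✓ 000-01✓ 0000-1 00000-✓ 001-00✓ 001-01✓ 00100-✓ 0011-0✓ 0011-1✓ 00110-✓ 00111-✓ 01-100✓ 01-110✓ 0101-0✓ 011-01✓ 011-10 0111-0✓ 01110-✓ 1-0010✓ 1-0011✓ 1-0110✓ 1-0111✓ 1-1100✓ 10-110✓ 100-10✓ 100-11✓ 10001-✓ 10011-✓ 1011-0✓ 10110-✓ 11-010✓ 11-011✓ 110-10✓ 110-11✓ 11001-✓ 11011-✓ 11101-✓
Round 2: --0011 --0110 --1100 -0-110 -011-0 -0110- 0--110 0-1-01 0-11-0 0-110- 00--01 00-00- 001-0- 0011-- 01-1-0 1-0-10✓ 1-0-11✓ 1-001-✓ 1-011-✓ 100-1-✓ 11-01- 110-1-✓
Round 3: 1-0-1-
PIs = {--0011, --0110, --1100, -0-110, -011-0, -0110-, -11010, 0--110, 0-1-01, 0-11-0, 0-110-, 00--01, 00-00-, 0000-1, 001-0-, 0011--, 01-1-0, 011-10, 1-0-1-, 11-01-}
Coverage chart:
  m0: 00-00- ←essential
  m1: 00--01,00-00-,0000-1
  m3: --0011,0000-1
  m5: 00--01 ←essential
  m8: 00-00-,001-0-
  m9: 0-1-01,00--01,00-00-,001-0-
  m13: -0110-,0-1-01,0-110-,00--01,001-0-,0011--
  m14: -0-110,-011-0,0--110,0-11-0,0011--
  m15: 0011-- ←essential
  m20: 01-1-0 ←essential
  m22: --0110,0--110,01-1-0
  m25: 0-1-01 ←essential
  m26: -11010,011-10
  m28: --1100,0-11-0,0-110-,01-1-0
  m29: 0-1-01,0-110-
  m30: 0--110,0-11-0,01-1-0,011-10
  m34: 1-0-1- ←essential
  m35: --0011,1-0-1-
  m38: --0110,-0-110,1-0-1-
  m39: 1-0-1- ←essential
  m44: --1100,-011-0,-0110-
  m45: -0110- ←essential
  m46: -0-110,-011-0
  m50: 1-0-1-,11-01-
  m54: --0110,1-0-1-
  m55: 1-0-1- ←essential
  m58: -11010,11-01-
  m59: 11-01- ←essential
  m60: --1100 ←essential
Essential: --1100, -0110-, 0-1-01, 00--01, 00-00-, 0011--, 01-1-0, 1-0-1-, 11-01-

9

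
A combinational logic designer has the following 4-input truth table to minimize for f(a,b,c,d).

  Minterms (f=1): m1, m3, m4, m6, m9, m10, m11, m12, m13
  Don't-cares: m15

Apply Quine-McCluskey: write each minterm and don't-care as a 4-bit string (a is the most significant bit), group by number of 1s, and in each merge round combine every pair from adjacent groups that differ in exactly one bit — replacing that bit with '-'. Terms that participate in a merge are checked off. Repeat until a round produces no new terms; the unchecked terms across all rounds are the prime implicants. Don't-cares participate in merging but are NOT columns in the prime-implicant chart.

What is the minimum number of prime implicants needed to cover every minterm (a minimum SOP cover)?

4

size-2^0 implicants → 0001(✓)  0011(✓)  0100(✓)  0110(✓)  1001(✓)  1010(✓)  1011(✓)  1100(✓)  1101(✓)  1111(✓)
size-2^1 implicants → -001(✓)  -011(✓)  -100  00-1(✓)  01-0  1-01(✓)  1-11(✓)  10-1(✓)  101-  11-1(✓)  110-
size-2^2 implicants → -0-1  1--1
Unchecked terms (primes): -0-1, -100, 01-0, 1--1, 101-, 110-
Minterm coverage:
  m1 ⊆ -0-1 [E]
  m3 ⊆ -0-1 [E]
  m4 ⊆ -100,01-0
  m6 ⊆ 01-0 [E]
  m9 ⊆ -0-1,1--1
  m10 ⊆ 101- [E]
  m11 ⊆ -0-1,1--1,101-
  m12 ⊆ -100,110-
  m13 ⊆ 1--1,110-
E = {-0-1, 01-0, 101-}
Petrick residual → 110-
Cover = b'd + a'bd' + ab'c + abc'  |cover|=4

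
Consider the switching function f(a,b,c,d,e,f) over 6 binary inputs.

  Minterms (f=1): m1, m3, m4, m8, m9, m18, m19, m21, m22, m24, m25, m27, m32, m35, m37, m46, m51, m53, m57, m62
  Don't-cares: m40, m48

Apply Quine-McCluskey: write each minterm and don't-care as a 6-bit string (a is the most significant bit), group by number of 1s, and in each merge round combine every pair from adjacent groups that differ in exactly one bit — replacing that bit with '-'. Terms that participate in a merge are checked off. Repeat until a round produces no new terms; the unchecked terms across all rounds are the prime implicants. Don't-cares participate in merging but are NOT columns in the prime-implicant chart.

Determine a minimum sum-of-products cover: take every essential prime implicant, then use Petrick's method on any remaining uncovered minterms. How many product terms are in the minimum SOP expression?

11

[col 0] 000001*, 000011*, 000100, 001000*, 001001*, 010010*, 010011*, 010101*, 010110*, 011000*, 011001*, 011011*, 100000*, 100011*, 100101*, 101000*, 101110*, 110000*, 110011*, 110101*, 111001*, 111110*
[col 1] -00011*, -01000, -10011*, -10101, -11001, 0-0011*, 0-1000*, 0-1001*, 00-001, 0000-1, 00100-*, 01-011, 010-10, 01001-, 0110-1, 01100-*, 1-0000, 1-0011*, 1-0101, 1-1110, 10-000
[col 2] --0011, 0-100-
Prime implicants: --0011, -01000, -10101, -11001, 0-100-, 00-001, 0000-1, 000100, 01-011, 010-10, 01001-, 0110-1, 1-0000, 1-0101, 1-1110, 10-000
PI chart (minterm → PIs covering it):
  1 | 00-001,0000-1
  3 | --0011,0000-1
  4 | 000100  (sole → essential)
  8 | -01000,0-100-
  9 | 0-100-,00-001
  18 | 010-10,01001-
  19 | --0011,01-011,01001-
  21 | -10101  (sole → essential)
  22 | 010-10  (sole → essential)
  24 | 0-100-  (sole → essential)
  25 | -11001,0-100-,0110-1
  27 | 01-011,0110-1
  32 | 1-0000,10-000
  35 | --0011  (sole → essential)
  37 | 1-0101  (sole → essential)
  46 | 1-1110  (sole → essential)
  51 | --0011  (sole → essential)
  53 | -10101,1-0101
  57 | -11001  (sole → essential)
  62 | 1-1110  (sole → essential)
Essential prime implicants: --0011, -10101, -11001, 0-100-, 000100, 010-10, 1-0101, 1-1110
Petrick residual → 00-001, 01-011, 1-0000
Minimum SOP uses 11 PIs: c'd'ef + bc'de'f + bcd'e'f + a'cd'e' + a'b'd'e'f + a'b'c'de'f' + a'bd'ef + a'bc'ef' + ac'd'e'f' + ac'de'f + acdef'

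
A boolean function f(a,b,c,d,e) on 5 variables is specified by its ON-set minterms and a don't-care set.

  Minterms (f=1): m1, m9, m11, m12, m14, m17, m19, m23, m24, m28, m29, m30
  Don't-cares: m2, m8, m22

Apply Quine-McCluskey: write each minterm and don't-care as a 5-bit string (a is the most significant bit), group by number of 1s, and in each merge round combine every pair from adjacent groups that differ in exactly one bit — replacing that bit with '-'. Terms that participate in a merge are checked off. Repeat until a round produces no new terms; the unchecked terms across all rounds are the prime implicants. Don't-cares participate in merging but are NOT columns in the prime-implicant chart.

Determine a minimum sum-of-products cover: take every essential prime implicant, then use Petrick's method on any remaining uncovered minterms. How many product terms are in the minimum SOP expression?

6

[col 0] 00001*, 00010, 01000*, 01001*, 01011*, 01100*, 01110*, 10001*, 10011*, 10110*, 10111*, 11000*, 11100*, 11101*, 11110*
[col 1] -0001, -1000*, -1100*, -1110*, 0-001, 01-00*, 010-1, 0100-, 011-0*, 1-110, 10-11, 100-1, 1011-, 11-00*, 111-0*, 1110-
[col 2] -1-00, -11-0
Prime implicants: -0001, -1-00, -11-0, 0-001, 00010, 010-1, 0100-, 1-110, 10-11, 100-1, 1011-, 1110-
PI chart (minterm → PIs covering it):
  1 | -0001,0-001
  9 | 0-001,010-1,0100-
  11 | 010-1  (sole → essential)
  12 | -1-00,-11-0
  14 | -11-0  (sole → essential)
  17 | -0001,100-1
  19 | 10-11,100-1
  23 | 10-11,1011-
  24 | -1-00  (sole → essential)
  28 | -1-00,-11-0,1110-
  29 | 1110-  (sole → essential)
  30 | -11-0,1-110
Essential prime implicants: -1-00, -11-0, 010-1, 1110-
Petrick residual → -0001, 10-11
Minimum SOP uses 6 PIs: b'c'd'e + bd'e' + bce' + a'bc'e + ab'de + abcd'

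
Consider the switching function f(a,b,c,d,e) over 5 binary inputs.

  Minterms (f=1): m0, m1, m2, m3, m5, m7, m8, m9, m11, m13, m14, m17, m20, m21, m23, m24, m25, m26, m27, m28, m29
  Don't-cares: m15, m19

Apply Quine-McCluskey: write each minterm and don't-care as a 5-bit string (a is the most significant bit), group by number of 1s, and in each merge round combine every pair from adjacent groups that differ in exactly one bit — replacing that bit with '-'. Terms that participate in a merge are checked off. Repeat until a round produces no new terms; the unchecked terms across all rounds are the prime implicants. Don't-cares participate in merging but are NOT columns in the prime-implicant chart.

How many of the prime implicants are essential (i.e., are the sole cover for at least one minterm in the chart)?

5

size-2^0 implicants → 00000(✓)  00001(✓)  00010(✓)  00011(✓)  00101(✓)  00111(✓)  01000(✓)  01001(✓)  01011(✓)  01101(✓)  01110(✓)  01111(✓)  10001(✓)  10011(✓)  10100(✓)  10101(✓)  10111(✓)  11000(✓)  11001(✓)  11010(✓)  11011(✓)  11100(✓)  11101(✓)
size-2^1 implicants → -0001(✓)  -0011(✓)  -0101(✓)  -0111(✓)  -1000(✓)  -1001(✓)  -1011(✓)  -1101(✓)  0-000(✓)  0-001(✓)  0-011(✓)  0-101(✓)  0-111(✓)  00-01(✓)  00-11(✓)  000-0(✓)  000-1(✓)  0000-(✓)  0001-(✓)  001-1(✓)  01-01(✓)  01-11(✓)  010-1(✓)  0100-(✓)  011-1(✓)  0111-  1-001(✓)  1-011(✓)  1-100(✓)  1-101(✓)  10-01(✓)  10-11(✓)  100-1(✓)  101-1(✓)  1010-(✓)  11-00(✓)  11-01(✓)  110-0(✓)  110-1(✓)  1100-(✓)  1101-(✓)  1110-(✓)
size-2^2 implicants → --001(✓)  --011(✓)  --101(✓)  -0-01(✓)  -0-11(✓)  -00-1(✓)  -01-1(✓)  -1-01(✓)  -10-1(✓)  -100-  0--01(✓)  0--11(✓)  0-0-1(✓)  0-00-  0-1-1(✓)  00--1(✓)  000--  01--1(✓)  1--01(✓)  1-0-1(✓)  1-10-  10--1(✓)  11-0-  110--
size-2^3 implicants → ---01  --0-1  -0--1  0---1
Unchecked terms (primes): ---01, --0-1, -0--1, -100-, 0---1, 0-00-, 000--, 0111-, 1-10-, 11-0-, 110--
Minterm coverage:
  m0 ⊆ 0-00-,000--
  m1 ⊆ ---01,--0-1,-0--1,0---1,0-00-,000--
  m2 ⊆ 000-- [E]
  m3 ⊆ --0-1,-0--1,0---1,000--
  m5 ⊆ ---01,-0--1,0---1
  m7 ⊆ -0--1,0---1
  m8 ⊆ -100-,0-00-
  m9 ⊆ ---01,--0-1,-100-,0---1,0-00-
  m11 ⊆ --0-1,0---1
  m13 ⊆ ---01,0---1
  m14 ⊆ 0111- [E]
  m17 ⊆ ---01,--0-1,-0--1
  m20 ⊆ 1-10- [E]
  m21 ⊆ ---01,-0--1,1-10-
  m23 ⊆ -0--1 [E]
  m24 ⊆ -100-,11-0-,110--
  m25 ⊆ ---01,--0-1,-100-,11-0-,110--
  m26 ⊆ 110-- [E]
  m27 ⊆ --0-1,110--
  m28 ⊆ 1-10-,11-0-
  m29 ⊆ ---01,1-10-,11-0-
E = {-0--1, 000--, 0111-, 1-10-, 110--}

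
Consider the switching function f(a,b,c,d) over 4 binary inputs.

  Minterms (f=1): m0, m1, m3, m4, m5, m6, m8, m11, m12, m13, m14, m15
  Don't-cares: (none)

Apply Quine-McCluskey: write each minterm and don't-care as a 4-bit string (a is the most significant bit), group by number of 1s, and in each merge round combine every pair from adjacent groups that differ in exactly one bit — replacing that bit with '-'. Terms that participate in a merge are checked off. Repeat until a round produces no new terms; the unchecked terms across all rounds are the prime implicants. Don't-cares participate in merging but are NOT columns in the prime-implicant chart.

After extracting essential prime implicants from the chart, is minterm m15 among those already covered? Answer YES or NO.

Round 0: 0000✓ 0001✓ 0011✓ 0100✓ 0101✓ 0110✓ 1000✓ 1011✓ 1100✓ 1101✓ 1110✓ 1111✓
Round 1: -000✓ -011 -100✓ -101✓ -110✓ 0-00✓ 0-01✓ 00-1 000-✓ 01-0✓ 010-✓ 1-00✓ 1-11 11-0✓ 11-1✓ 110-✓ 111-✓
Round 2: --00 -1-0 -10- 0-0- 11--
PIs = {--00, -011, -1-0, -10-, 0-0-, 00-1, 1-11, 11--}
Coverage chart:
  m0: --00,0-0-
  m1: 0-0-,00-1
  m3: -011,00-1
  m4: --00,-1-0,-10-,0-0-
  m5: -10-,0-0-
  m6: -1-0 ←essential
  m8: --00 ←essential
  m11: -011,1-11
  m12: --00,-1-0,-10-,11--
  m13: -10-,11--
  m14: -1-0,11--
  m15: 1-11,11--
Essential: --00, -1-0

NO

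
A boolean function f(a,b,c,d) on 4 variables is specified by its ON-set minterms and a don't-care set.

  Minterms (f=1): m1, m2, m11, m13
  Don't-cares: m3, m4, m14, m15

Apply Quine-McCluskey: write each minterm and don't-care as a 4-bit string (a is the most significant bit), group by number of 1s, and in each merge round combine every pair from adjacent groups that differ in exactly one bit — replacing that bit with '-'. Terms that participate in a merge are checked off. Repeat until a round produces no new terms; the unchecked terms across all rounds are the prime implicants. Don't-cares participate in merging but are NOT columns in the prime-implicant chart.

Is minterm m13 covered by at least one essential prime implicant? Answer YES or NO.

YES

Round 0: 0001✓ 0010✓ 0011✓ 0100 1011✓ 1101✓ 1110✓ 1111✓
Round 1: -011 00-1 001- 1-11 11-1 111-
PIs = {-011, 00-1, 001-, 0100, 1-11, 11-1, 111-}
Coverage chart:
  m1: 00-1 ←essential
  m2: 001- ←essential
  m11: -011,1-11
  m13: 11-1 ←essential
Essential: 00-1, 001-, 11-1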